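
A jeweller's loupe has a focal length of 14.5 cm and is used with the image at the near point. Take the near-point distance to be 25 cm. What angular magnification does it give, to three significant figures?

2.72

M = 1 + D/f = 1 + 25/14.5 = 2.724.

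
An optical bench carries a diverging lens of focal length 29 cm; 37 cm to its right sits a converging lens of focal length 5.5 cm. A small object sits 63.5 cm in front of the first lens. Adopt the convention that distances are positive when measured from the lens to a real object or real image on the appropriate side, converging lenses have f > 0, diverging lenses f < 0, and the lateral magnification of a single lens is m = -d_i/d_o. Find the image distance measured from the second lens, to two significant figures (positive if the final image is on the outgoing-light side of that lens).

Lens 1: 1/d_i1 = 1/f_1 - 1/d_o1 = 1/(-29) - 1/63.5 = -0.05023 cm^-1, so d_i1 = -19.908 cm.
The intermediate image is virtual, 19.908 cm to the left of lens 1, so d_o2 = L - d_i1 = 37 - (-19.908) = 56.908 cm.
Lens 2: 1/d_i2 = 1/f_2 - 1/d_o2 = 1/5.5 - 1/(56.908) = 0.16425 cm^-1, so d_i2 = 6.088 cm.

6.1 cm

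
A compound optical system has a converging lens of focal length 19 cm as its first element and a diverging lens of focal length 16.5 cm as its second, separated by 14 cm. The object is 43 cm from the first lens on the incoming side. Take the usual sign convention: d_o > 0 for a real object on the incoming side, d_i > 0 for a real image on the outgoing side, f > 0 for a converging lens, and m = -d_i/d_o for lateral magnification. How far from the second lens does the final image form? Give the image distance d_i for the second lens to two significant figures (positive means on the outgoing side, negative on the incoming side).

-93 cm

Applying the thin-lens equation to the first lens, 1/19 = 1/43 + 1/d_i1, which gives d_i1 = 34.042 cm.
Since 34.042 cm > 14 cm, the first image lies past the second lens and serves as a virtual object: d_o2 = L - d_i1 = -20.042 cm.
Applying the thin-lens equation again with f_2 = -16.5 cm and d_o2 = -20.042 cm gives d_i2 = -93.371 cm.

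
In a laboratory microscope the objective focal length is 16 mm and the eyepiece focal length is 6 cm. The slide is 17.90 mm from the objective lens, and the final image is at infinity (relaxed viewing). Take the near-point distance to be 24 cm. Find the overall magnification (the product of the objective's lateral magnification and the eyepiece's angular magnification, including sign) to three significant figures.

-33.7

Convert to cm: f_obj = 16 mm = 1.6 cm; d_o = 17.90 mm = 1.79 cm.
Objective: 1/d_i = 1/f_obj - 1/d_o = 1/1.6 - 1/1.79 = 0.06634 cm^-1, so d_i = 15.074 cm.
m_obj = -d_i/d_o = -15.074/1.79 = -8.421.
Eyepiece angular magnification (image at infinity): M_eye = D/f_e = 24/6 = 4.000.
Overall M = m_obj x M_eye = (-8.421)(4.000) = -33.68.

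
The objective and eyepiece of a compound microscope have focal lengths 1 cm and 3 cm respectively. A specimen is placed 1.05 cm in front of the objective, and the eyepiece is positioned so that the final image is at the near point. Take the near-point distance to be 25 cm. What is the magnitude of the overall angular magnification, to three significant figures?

Objective: 1/d_i = 1/f_obj - 1/d_o = 1/1 - 1/1.05 = 0.04762 cm^-1, so d_i = 21.000 cm.
m_obj = -d_i/d_o = -21.000/1.05 = -20.000.
Eyepiece angular magnification (image at near point): M_eye = 1 + D/f_e = 1 + 25/3 = 9.333.
Overall M = m_obj x M_eye = (-20.000)(9.333) = -186.67.
|M| = 186.67.

187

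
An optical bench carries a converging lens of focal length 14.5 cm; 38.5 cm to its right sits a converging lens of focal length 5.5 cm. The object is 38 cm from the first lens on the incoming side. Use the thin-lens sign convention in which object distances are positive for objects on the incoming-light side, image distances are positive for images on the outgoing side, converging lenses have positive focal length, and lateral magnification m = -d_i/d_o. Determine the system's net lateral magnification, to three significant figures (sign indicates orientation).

First lens: d_i1 = 1/(1/14.5 - 1/38) = 23.447 cm.
m_1 = -(23.447)/38 = -0.6170.
Object distance for lens 2: d_o2 = 38.5 - 23.447 = 15.053 cm.
Second lens: d_i2 = 1/(1/5.5 - 1/(15.053)) = 8.666 cm.
m_2 = -(8.666)/(15.053) = -0.5757.
The system's lateral magnification is m_1 m_2 = (-0.6170)(-0.5757) = 0.3552.

0.355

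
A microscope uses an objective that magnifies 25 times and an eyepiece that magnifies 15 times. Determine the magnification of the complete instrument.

The overall magnification of a compound microscope is the product of the objective and eyepiece magnifications:
M = M_obj x M_eye = 25 x 15 = 375.

375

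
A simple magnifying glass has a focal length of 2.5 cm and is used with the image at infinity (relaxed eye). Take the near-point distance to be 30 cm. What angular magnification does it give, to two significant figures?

M = D/f = 30/2.5 = 12.000.

12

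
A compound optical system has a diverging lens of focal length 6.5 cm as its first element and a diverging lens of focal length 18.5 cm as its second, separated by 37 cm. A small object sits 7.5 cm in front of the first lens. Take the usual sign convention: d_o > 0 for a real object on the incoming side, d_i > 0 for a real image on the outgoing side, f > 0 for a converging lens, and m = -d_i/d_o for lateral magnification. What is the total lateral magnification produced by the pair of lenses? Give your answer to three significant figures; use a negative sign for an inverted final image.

0.146

First lens: d_i1 = 1/(1/(-6.5) - 1/7.5) = -3.482 cm.
m_1 = -(-3.482)/7.5 = 0.4643.
The intermediate image is virtual, 3.482 cm to the left of lens 1, so d_o2 = L - d_i1 = 37 - (-3.482) = 40.482 cm.
Second lens: d_i2 = 1/(1/(-18.5) - 1/(40.482)) = -12.697 cm.
m_2 = -(-12.697)/(40.482) = 0.3137.
The system's lateral magnification is m_1 m_2 = (0.4643)(0.3137) = 0.1456.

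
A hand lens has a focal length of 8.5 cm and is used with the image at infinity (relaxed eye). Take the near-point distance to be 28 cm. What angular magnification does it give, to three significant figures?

3.29

M = D/f = 28/8.5 = 3.294.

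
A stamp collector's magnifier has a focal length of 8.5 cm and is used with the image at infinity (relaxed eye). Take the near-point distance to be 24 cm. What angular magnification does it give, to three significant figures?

M = D/f = 24/8.5 = 2.824.

2.82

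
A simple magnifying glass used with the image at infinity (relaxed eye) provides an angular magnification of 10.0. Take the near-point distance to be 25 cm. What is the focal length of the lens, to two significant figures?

2.5 cm

For the image at infinity, M = D/f.
f = D/M = 25/10.0 = 2.500 cm.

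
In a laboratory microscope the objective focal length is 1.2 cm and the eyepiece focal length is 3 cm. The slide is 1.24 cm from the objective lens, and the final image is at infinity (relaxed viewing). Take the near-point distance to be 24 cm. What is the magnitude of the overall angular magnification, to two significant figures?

Objective: 1/d_i = 1/f_obj - 1/d_o = 1/1.2 - 1/1.24 = 0.02688 cm^-1, so d_i = 37.200 cm.
m_obj = -d_i/d_o = -37.200/1.24 = -30.000.
Eyepiece angular magnification (image at infinity): M_eye = D/f_e = 24/3 = 8.000.
Overall M = m_obj x M_eye = (-30.000)(8.000) = -240.00.
|M| = 240.00.

240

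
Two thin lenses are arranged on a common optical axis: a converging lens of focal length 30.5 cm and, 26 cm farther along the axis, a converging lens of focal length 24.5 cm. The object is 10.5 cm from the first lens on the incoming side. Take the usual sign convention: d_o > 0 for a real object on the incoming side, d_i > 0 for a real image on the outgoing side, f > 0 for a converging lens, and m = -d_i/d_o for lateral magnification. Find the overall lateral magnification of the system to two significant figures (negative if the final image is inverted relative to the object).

-2.1

Applying the thin-lens equation to the first lens, 1/30.5 = 1/10.5 + 1/d_i1, which gives d_i1 = -16.013 cm.
Its lateral magnification is m_1 = -d_i1/d_o1 = -(-16.013)/10.5 = 1.5250.
The intermediate image is virtual, 16.013 cm to the left of lens 1, so d_o2 = L - d_i1 = 26 - (-16.013) = 42.013 cm.
Applying the thin-lens equation again with f_2 = 24.5 cm and d_o2 = 42.013 cm gives d_i2 = 58.776 cm.
m_2 = -(58.776)/(42.013) = -1.3990.
Overall magnification: m = m_1 m_2 = -2.1335.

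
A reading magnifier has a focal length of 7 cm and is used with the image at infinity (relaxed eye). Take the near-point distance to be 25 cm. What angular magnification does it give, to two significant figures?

M = D/f = 25/7 = 3.571.

3.6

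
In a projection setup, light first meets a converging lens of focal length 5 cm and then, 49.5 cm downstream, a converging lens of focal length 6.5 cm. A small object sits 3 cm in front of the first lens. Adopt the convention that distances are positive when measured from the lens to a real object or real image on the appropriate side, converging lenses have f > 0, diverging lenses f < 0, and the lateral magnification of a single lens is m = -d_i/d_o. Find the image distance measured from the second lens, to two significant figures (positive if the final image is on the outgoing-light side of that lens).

First lens: d_i1 = 1/(1/5 - 1/3) = -7.500 cm.
With d_i1 < 0 the first image is virtual and lies on the object side; the object distance for lens 2 is d_o2 = 49.5 - (-7.500) = 57.000 cm.
Second lens: d_i2 = 1/(1/6.5 - 1/(57.000)) = 7.337 cm.

7.3 cm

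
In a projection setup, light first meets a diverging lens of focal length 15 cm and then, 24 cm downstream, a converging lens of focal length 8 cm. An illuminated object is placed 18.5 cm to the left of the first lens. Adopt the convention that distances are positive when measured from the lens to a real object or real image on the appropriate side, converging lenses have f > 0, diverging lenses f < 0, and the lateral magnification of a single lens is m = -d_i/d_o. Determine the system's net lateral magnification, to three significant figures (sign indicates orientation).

Applying the thin-lens equation to the first lens, 1/(-15) = 1/18.5 + 1/d_i1, which gives d_i1 = -8.284 cm.
Its lateral magnification is m_1 = -d_i1/d_o1 = -(-8.284)/18.5 = 0.4478.
With d_i1 < 0 the first image is virtual and lies on the object side; the object distance for lens 2 is d_o2 = 24 - (-8.284) = 32.284 cm.
Applying the thin-lens equation again with f_2 = 8 cm and d_o2 = 32.284 cm gives d_i2 = 10.636 cm.
m_2 = -(10.636)/(32.284) = -0.3294.
Overall magnification: m = m_1 m_2 = -0.1475.

-0.148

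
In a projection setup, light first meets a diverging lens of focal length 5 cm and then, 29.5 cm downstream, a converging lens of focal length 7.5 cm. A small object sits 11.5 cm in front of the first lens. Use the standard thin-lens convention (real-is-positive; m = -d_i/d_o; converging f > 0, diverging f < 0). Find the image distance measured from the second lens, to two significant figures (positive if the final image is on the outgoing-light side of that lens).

First lens: d_i1 = 1/(1/(-5) - 1/11.5) = -3.485 cm.
With d_i1 < 0 the first image is virtual and lies on the object side; the object distance for lens 2 is d_o2 = 29.5 - (-3.485) = 32.985 cm.
Second lens: d_i2 = 1/(1/7.5 - 1/(32.985)) = 9.707 cm.

9.7 cm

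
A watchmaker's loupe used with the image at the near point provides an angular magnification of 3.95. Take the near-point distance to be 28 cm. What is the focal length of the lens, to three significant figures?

9.49 cm

For the image at the near point, M = 1 + D/f.
f = D/(M - 1) = 28/(3.95 - 1) = 9.492 cm.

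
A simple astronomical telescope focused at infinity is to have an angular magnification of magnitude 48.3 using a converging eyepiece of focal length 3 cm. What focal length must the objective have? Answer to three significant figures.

145 cm

|M| = f_obj/|f_eye|, so f_obj = |M| x |f_eye| = 48.3 x 3 = 144.900 cm.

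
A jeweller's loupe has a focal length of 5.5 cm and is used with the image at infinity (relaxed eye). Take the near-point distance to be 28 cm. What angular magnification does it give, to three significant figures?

M = D/f = 28/5.5 = 5.091.

5.09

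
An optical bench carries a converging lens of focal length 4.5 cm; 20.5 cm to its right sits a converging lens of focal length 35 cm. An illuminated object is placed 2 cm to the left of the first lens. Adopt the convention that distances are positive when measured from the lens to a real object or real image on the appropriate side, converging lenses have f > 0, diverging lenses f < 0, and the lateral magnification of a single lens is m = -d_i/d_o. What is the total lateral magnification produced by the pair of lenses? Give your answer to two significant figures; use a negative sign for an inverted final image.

5.8

First lens: d_i1 = 1/(1/4.5 - 1/2) = -3.600 cm.
m_1 = -(-3.600)/2 = 1.8000.
The intermediate image is virtual, 3.600 cm to the left of lens 1, so d_o2 = L - d_i1 = 20.5 - (-3.600) = 24.100 cm.
Second lens: d_i2 = 1/(1/35 - 1/(24.100)) = -77.385 cm.
m_2 = -(-77.385)/(24.100) = 3.2110.
Total m = m_1 x m_2 = (1.8000)(3.2110) = 5.7798.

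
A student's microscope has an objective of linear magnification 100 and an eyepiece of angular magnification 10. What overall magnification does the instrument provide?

1000

The overall magnification of a compound microscope is the product of the objective and eyepiece magnifications:
M = M_obj x M_eye = 100 x 10 = 1000.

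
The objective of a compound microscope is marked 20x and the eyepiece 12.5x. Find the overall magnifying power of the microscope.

250

The overall magnification of a compound microscope is the product of the objective and eyepiece magnifications:
M = M_obj x M_eye = 20 x 12.5 = 250.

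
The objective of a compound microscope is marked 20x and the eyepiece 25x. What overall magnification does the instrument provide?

500

The overall magnification of a compound microscope is the product of the objective and eyepiece magnifications:
M = M_obj x M_eye = 20 x 25 = 500.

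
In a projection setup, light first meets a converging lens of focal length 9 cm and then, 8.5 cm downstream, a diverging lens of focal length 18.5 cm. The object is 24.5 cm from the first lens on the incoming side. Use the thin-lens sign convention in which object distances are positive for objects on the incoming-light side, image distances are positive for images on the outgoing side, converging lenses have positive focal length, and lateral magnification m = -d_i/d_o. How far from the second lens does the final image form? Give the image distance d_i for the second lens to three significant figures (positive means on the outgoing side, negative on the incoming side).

8.29 cm

First lens: d_i1 = 1/(1/9 - 1/24.5) = 14.226 cm.
Since 14.226 cm > 8.5 cm, the first image lies past the second lens and serves as a virtual object: d_o2 = L - d_i1 = -5.726 cm.
Second lens: d_i2 = 1/(1/(-18.5) - 1/(-5.726)) = 8.292 cm.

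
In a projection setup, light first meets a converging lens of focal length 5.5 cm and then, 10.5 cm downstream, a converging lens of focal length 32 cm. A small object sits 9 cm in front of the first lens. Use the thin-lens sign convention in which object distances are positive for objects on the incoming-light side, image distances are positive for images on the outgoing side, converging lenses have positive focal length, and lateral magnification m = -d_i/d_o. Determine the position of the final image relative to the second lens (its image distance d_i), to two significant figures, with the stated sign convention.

3.3 cm

Lens 1: 1/d_i1 = 1/f_1 - 1/d_o1 = 1/5.5 - 1/9 = 0.07071 cm^-1, so d_i1 = 14.143 cm.
This image would form 14.143 cm past lens 1, i.e. 3.643 cm beyond lens 2, so it is a virtual object for lens 2: d_o2 = 10.5 - 14.143 = -3.643 cm.
Lens 2: 1/d_i2 = 1/f_2 - 1/d_o2 = 1/32 - 1/(-3.643) = 0.30576 cm^-1, so d_i2 = 3.271 cm.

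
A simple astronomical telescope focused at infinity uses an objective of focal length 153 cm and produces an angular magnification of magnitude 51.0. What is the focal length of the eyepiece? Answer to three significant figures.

3.00 cm

|M| = f_obj/f_eye, so f_eye = f_obj/|M| = 153/51.0 = 3.000 cm.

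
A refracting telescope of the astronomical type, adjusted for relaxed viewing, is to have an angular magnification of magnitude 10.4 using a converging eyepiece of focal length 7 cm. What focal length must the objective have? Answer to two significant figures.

|M| = f_obj/|f_eye|, so f_obj = |M| x |f_eye| = 10.4 x 7 = 72.800 cm.

73 cm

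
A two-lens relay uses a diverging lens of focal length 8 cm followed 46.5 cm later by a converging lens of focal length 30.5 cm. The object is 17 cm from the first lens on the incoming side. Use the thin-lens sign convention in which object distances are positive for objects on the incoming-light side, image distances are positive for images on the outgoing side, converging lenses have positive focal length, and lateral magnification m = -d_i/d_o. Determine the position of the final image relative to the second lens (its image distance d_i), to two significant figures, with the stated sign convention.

Lens 1: 1/d_i1 = 1/f_1 - 1/d_o1 = 1/(-8) - 1/17 = -0.18382 cm^-1, so d_i1 = -5.440 cm.
The intermediate image is virtual, 5.440 cm to the left of lens 1, so d_o2 = L - d_i1 = 46.5 - (-5.440) = 51.940 cm.
Lens 2: 1/d_i2 = 1/f_2 - 1/d_o2 = 1/30.5 - 1/(51.940) = 0.01353 cm^-1, so d_i2 = 73.889 cm.

74 cm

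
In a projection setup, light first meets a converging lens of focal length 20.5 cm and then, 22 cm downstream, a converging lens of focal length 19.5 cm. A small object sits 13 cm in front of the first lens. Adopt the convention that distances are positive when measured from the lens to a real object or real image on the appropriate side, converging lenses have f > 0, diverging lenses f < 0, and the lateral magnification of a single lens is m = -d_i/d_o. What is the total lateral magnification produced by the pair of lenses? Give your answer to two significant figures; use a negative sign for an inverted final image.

Lens 1: 1/d_i1 = 1/f_1 - 1/d_o1 = 1/20.5 - 1/13 = -0.02814 cm^-1, so d_i1 = -35.533 cm.
m_1 = -(-35.533)/13 = 2.7333.
The intermediate image is virtual, 35.533 cm to the left of lens 1, so d_o2 = L - d_i1 = 22 - (-35.533) = 57.533 cm.
Lens 2: 1/d_i2 = 1/f_2 - 1/d_o2 = 1/19.5 - 1/(57.533) = 0.03390 cm^-1, so d_i2 = 29.498 cm.
m_2 = -(29.498)/(57.533) = -0.5127.
Overall magnification: m = m_1 m_2 = -1.4014.

-1.4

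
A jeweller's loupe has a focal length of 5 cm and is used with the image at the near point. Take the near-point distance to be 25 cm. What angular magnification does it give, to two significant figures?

M = 1 + D/f = 1 + 25/5 = 6.000.

6.0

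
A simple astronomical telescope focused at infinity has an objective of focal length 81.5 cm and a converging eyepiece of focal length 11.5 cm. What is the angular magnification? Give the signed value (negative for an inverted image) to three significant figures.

-7.09

M = -f_obj/f_eye = -81.5/(11.5) = -7.087.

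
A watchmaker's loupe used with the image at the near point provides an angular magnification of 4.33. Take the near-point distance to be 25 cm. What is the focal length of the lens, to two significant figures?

For the image at the near point, M = 1 + D/f.
f = D/(M - 1) = 25/(4.33 - 1) = 7.508 cm.

7.5 cm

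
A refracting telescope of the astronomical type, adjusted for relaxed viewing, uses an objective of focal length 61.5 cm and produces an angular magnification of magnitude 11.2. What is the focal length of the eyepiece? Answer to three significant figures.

5.49 cm

|M| = f_obj/f_eye, so f_eye = f_obj/|M| = 61.5/11.2 = 5.491 cm.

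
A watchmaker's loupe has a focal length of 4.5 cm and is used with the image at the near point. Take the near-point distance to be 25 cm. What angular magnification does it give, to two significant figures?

6.6

M = 1 + D/f = 1 + 25/4.5 = 6.556.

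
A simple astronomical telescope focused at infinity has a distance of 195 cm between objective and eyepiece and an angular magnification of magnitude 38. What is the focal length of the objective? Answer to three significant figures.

190 cm

In normal adjustment the tube length equals f_obj + f_eye and |M| = f_obj/f_eye.
So f_obj = 38 f_eye and 38 f_eye + f_eye = 195 cm, giving f_eye = 195/39 = 5.000 cm and f_obj = 190.000 cm.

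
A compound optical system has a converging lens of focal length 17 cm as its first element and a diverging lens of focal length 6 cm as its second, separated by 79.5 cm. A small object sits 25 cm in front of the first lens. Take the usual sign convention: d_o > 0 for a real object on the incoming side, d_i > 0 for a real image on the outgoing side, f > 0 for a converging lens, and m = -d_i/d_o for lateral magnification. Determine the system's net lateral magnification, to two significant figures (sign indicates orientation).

-0.39

Applying the thin-lens equation to the first lens, 1/17 = 1/25 + 1/d_i1, which gives d_i1 = 53.125 cm.
Its lateral magnification is m_1 = -d_i1/d_o1 = -(53.125)/25 = -2.1250.
Object distance for lens 2: d_o2 = 79.5 - 53.125 = 26.375 cm.
Applying the thin-lens equation again with f_2 = -6 cm and d_o2 = 26.375 cm gives d_i2 = -4.888 cm.
m_2 = -(-4.888)/(26.375) = 0.1853.
The system's lateral magnification is m_1 m_2 = (-2.1250)(0.1853) = -0.3938.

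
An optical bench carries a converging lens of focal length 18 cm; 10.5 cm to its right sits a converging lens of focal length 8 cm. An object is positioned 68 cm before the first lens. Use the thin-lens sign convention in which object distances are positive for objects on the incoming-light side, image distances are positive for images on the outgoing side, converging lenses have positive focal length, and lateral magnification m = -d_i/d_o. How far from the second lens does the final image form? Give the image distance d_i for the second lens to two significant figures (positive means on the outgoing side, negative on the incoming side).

5.1 cm

First lens: d_i1 = 1/(1/18 - 1/68) = 24.480 cm.
Since 24.480 cm > 10.5 cm, the first image lies past the second lens and serves as a virtual object: d_o2 = L - d_i1 = -13.980 cm.
Second lens: d_i2 = 1/(1/8 - 1/(-13.980)) = 5.088 cm.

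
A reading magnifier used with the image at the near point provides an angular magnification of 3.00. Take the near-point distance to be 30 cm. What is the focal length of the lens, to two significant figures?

For the image at the near point, M = 1 + D/f.
f = D/(M - 1) = 30/(3.0 - 1) = 15.000 cm.

15 cm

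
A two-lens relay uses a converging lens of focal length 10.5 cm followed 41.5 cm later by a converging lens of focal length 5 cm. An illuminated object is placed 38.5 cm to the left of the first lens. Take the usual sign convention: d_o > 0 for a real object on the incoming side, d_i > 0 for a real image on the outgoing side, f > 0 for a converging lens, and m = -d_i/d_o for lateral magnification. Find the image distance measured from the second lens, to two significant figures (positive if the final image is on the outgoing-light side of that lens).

6.1 cm

First lens: d_i1 = 1/(1/10.5 - 1/38.5) = 14.438 cm.
Object distance for lens 2: d_o2 = 41.5 - 14.438 = 27.062 cm.
Second lens: d_i2 = 1/(1/5 - 1/(27.062)) = 6.133 cm.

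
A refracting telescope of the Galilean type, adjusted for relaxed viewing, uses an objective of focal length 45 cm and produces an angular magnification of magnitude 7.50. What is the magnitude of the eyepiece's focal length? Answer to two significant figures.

|M| = f_obj/|f_eye|, so |f_eye| = f_obj/|M| = 45/7.5 = 6.000 cm.
(The eyepiece is diverging, so its signed focal length is -6.000 cm.)

6.0 cm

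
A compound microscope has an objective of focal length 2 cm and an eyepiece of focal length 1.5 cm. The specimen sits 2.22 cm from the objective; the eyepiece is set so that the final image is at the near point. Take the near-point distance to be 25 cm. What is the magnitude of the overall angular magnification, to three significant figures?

161

Objective: 1/d_i = 1/f_obj - 1/d_o = 1/2 - 1/2.22 = 0.04955 cm^-1, so d_i = 20.182 cm.
m_obj = -d_i/d_o = -20.182/2.22 = -9.091.
Eyepiece angular magnification (image at near point): M_eye = 1 + D/f_e = 1 + 25/1.5 = 17.667.
Overall M = m_obj x M_eye = (-9.091)(17.667) = -160.61.
|M| = 160.61.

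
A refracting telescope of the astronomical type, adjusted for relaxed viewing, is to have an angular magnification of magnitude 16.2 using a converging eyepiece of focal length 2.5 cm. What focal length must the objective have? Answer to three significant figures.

|M| = f_obj/|f_eye|, so f_obj = |M| x |f_eye| = 16.2 x 2.5 = 40.500 cm.

40.5 cm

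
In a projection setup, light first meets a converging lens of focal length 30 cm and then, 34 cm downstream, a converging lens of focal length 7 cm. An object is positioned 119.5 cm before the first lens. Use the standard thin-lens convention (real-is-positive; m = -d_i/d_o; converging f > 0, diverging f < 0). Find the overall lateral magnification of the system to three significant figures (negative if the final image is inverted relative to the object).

First lens: d_i1 = 1/(1/30 - 1/119.5) = 40.056 cm.
m_1 = -(40.056)/119.5 = -0.3352.
Since 40.056 cm > 34 cm, the first image lies past the second lens and serves as a virtual object: d_o2 = L - d_i1 = -6.056 cm.
Second lens: d_i2 = 1/(1/7 - 1/(-6.056)) = 3.247 cm.
m_2 = -(3.247)/(-6.056) = 0.5362.
The system's lateral magnification is m_1 m_2 = (-0.3352)(0.5362) = -0.1797.

-0.180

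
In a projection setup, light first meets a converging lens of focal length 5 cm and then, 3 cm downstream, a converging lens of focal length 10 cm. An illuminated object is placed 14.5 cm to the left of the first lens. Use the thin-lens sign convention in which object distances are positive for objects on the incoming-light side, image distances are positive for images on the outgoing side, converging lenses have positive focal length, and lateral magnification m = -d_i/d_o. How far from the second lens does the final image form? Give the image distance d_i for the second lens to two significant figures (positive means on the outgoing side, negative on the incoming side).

Lens 1: 1/d_i1 = 1/f_1 - 1/d_o1 = 1/5 - 1/14.5 = 0.13103 cm^-1, so d_i1 = 7.632 cm.
Since 7.632 cm > 3 cm, the first image lies past the second lens and serves as a virtual object: d_o2 = L - d_i1 = -4.632 cm.
Lens 2: 1/d_i2 = 1/f_2 - 1/d_o2 = 1/10 - 1/(-4.632) = 0.31591 cm^-1, so d_i2 = 3.165 cm.

3.2 cm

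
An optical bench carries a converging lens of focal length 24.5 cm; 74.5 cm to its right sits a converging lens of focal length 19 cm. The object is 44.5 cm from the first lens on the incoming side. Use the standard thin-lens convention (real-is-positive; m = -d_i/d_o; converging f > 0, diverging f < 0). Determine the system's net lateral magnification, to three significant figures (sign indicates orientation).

23.6

First lens: d_i1 = 1/(1/24.5 - 1/44.5) = 54.513 cm.
m_1 = -(54.513)/44.5 = -1.2250.
The intermediate image is 54.513 cm to the right of lens 1, so d_o2 = L - d_i1 = 74.5 - 54.513 = 19.987 cm.
Second lens: d_i2 = 1/(1/19 - 1/(19.987)) = 384.570 cm.
m_2 = -(384.570)/(19.987) = -19.2405.
Overall magnification: m = m_1 m_2 = 23.5696.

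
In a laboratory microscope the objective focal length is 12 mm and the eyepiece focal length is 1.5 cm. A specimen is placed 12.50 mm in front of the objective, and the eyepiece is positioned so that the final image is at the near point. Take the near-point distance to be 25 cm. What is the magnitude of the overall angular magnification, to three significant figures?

Convert to cm: f_obj = 12 mm = 1.2 cm; d_o = 12.50 mm = 1.25 cm.
Objective: 1/d_i = 1/f_obj - 1/d_o = 1/1.2 - 1/1.25 = 0.03333 cm^-1, so d_i = 30.000 cm.
m_obj = -d_i/d_o = -30.000/1.25 = -24.000.
Eyepiece angular magnification (image at near point): M_eye = 1 + D/f_e = 1 + 25/1.5 = 17.667.
Overall M = m_obj x M_eye = (-24.000)(17.667) = -424.00.
|M| = 424.00.

424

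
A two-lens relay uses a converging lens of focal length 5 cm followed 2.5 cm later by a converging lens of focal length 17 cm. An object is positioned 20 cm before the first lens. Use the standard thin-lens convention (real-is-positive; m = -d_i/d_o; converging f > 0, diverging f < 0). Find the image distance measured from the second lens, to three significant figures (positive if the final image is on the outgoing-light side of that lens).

Applying the thin-lens equation to the first lens, 1/5 = 1/20 + 1/d_i1, which gives d_i1 = 6.667 cm.
Since 6.667 cm > 2.5 cm, the first image lies past the second lens and serves as a virtual object: d_o2 = L - d_i1 = -4.167 cm.
Applying the thin-lens equation again with f_2 = 17 cm and d_o2 = -4.167 cm gives d_i2 = 3.346 cm.

3.35 cm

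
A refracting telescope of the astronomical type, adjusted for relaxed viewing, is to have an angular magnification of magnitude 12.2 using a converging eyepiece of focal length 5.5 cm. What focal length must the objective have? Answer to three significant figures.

67.1 cm

|M| = f_obj/|f_eye|, so f_obj = |M| x |f_eye| = 12.2 x 5.5 = 67.100 cm.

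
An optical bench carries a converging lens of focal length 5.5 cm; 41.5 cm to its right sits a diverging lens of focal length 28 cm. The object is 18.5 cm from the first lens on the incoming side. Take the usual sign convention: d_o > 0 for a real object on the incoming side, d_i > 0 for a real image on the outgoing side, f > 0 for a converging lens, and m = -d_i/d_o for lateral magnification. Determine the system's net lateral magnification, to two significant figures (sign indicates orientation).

-0.19

Applying the thin-lens equation to the first lens, 1/5.5 = 1/18.5 + 1/d_i1, which gives d_i1 = 7.827 cm.
Its lateral magnification is m_1 = -d_i1/d_o1 = -(7.827)/18.5 = -0.4231.
That image sits 33.673 cm in front of the second lens, so d_o2 = 33.673 cm.
Applying the thin-lens equation again with f_2 = -28 cm and d_o2 = 33.673 cm gives d_i2 = -15.288 cm.
m_2 = -(-15.288)/(33.673) = 0.4540.
Overall magnification: m = m_1 m_2 = -0.1921.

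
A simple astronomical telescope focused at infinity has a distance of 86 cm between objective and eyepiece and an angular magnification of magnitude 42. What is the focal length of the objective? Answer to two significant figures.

84 cm

In normal adjustment the tube length equals f_obj + f_eye and |M| = f_obj/f_eye.
So f_obj = 42 f_eye and 42 f_eye + f_eye = 86 cm, giving f_eye = 86/43 = 2.000 cm and f_obj = 84.000 cm.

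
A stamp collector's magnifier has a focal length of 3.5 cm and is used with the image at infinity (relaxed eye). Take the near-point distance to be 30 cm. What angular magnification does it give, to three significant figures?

8.57

M = D/f = 30/3.5 = 8.571.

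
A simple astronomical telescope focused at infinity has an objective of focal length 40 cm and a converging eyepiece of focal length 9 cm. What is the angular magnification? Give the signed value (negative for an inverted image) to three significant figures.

M = -f_obj/f_eye = -40/(9) = -4.444.

-4.44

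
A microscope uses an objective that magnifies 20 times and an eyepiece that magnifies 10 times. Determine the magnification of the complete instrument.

The overall magnification of a compound microscope is the product of the objective and eyepiece magnifications:
M = M_obj x M_eye = 20 x 10 = 200.

200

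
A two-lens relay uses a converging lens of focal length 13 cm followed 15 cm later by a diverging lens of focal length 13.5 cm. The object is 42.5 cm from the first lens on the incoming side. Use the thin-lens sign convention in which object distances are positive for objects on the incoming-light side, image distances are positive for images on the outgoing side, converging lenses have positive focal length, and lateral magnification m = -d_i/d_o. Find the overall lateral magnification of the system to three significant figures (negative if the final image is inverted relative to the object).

Lens 1: 1/d_i1 = 1/f_1 - 1/d_o1 = 1/13 - 1/42.5 = 0.05339 cm^-1, so d_i1 = 18.729 cm.
m_1 = -(18.729)/42.5 = -0.4407.
Since 18.729 cm > 15 cm, the first image lies past the second lens and serves as a virtual object: d_o2 = L - d_i1 = -3.729 cm.
Lens 2: 1/d_i2 = 1/f_2 - 1/d_o2 = 1/(-13.5) - 1/(-3.729) = 0.19411 cm^-1, so d_i2 = 5.152 cm.
m_2 = -(5.152)/(-3.729) = 1.3816.
Total m = m_1 x m_2 = (-0.4407)(1.3816) = -0.6088.

-0.609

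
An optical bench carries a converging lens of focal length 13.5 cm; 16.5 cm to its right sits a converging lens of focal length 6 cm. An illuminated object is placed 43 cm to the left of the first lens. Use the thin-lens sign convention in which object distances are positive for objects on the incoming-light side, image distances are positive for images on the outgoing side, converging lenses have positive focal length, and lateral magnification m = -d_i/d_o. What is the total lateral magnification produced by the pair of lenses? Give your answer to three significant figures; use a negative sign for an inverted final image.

Lens 1: 1/d_i1 = 1/f_1 - 1/d_o1 = 1/13.5 - 1/43 = 0.05082 cm^-1, so d_i1 = 19.678 cm.
m_1 = -(19.678)/43 = -0.4576.
This image would form 19.678 cm past lens 1, i.e. 3.178 cm beyond lens 2, so it is a virtual object for lens 2: d_o2 = 16.5 - 19.678 = -3.178 cm.
Lens 2: 1/d_i2 = 1/f_2 - 1/d_o2 = 1/6 - 1/(-3.178) = 0.48133 cm^-1, so d_i2 = 2.078 cm.
m_2 = -(2.078)/(-3.178) = 0.6537.
The system's lateral magnification is m_1 m_2 = (-0.4576)(0.6537) = -0.2992.

-0.299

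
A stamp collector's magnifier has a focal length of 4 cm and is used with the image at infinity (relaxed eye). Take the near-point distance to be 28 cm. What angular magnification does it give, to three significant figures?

7.00

M = D/f = 28/4 = 7.000.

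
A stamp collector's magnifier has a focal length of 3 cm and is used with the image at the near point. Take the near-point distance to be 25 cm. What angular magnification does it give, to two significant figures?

9.3

M = 1 + D/f = 1 + 25/3 = 9.333.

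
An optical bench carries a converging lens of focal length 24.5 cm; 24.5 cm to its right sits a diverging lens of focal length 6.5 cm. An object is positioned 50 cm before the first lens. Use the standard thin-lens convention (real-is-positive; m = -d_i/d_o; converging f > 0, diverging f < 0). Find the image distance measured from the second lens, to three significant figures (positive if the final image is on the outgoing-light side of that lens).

-8.98 cm

Applying the thin-lens equation to the first lens, 1/24.5 = 1/50 + 1/d_i1, which gives d_i1 = 48.039 cm.
Since 48.039 cm > 24.5 cm, the first image lies past the second lens and serves as a virtual object: d_o2 = L - d_i1 = -23.539 cm.
Applying the thin-lens equation again with f_2 = -6.5 cm and d_o2 = -23.539 cm gives d_i2 = -8.980 cm.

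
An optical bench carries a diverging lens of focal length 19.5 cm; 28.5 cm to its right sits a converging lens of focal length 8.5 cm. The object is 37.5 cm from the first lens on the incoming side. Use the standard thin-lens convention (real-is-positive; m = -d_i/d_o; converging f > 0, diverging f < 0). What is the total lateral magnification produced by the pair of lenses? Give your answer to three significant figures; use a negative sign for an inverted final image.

First lens: d_i1 = 1/(1/(-19.5) - 1/37.5) = -12.829 cm.
m_1 = -(-12.829)/37.5 = 0.3421.
With d_i1 < 0 the first image is virtual and lies on the object side; the object distance for lens 2 is d_o2 = 28.5 - (-12.829) = 41.329 cm.
Second lens: d_i2 = 1/(1/8.5 - 1/(41.329)) = 10.701 cm.
m_2 = -(10.701)/(41.329) = -0.2589.
The system's lateral magnification is m_1 m_2 = (0.3421)(-0.2589) = -0.0886.

-0.0886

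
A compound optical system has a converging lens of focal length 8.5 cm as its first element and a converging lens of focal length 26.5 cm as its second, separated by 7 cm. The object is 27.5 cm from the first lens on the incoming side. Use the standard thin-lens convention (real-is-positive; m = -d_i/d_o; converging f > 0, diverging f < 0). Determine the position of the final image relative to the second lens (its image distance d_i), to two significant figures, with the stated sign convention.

4.4 cm

Applying the thin-lens equation to the first lens, 1/8.5 = 1/27.5 + 1/d_i1, which gives d_i1 = 12.303 cm.
This image would form 12.303 cm past lens 1, i.e. 5.303 cm beyond lens 2, so it is a virtual object for lens 2: d_o2 = 7 - 12.303 = -5.303 cm.
Applying the thin-lens equation again with f_2 = 26.5 cm and d_o2 = -5.303 cm gives d_i2 = 4.418 cm.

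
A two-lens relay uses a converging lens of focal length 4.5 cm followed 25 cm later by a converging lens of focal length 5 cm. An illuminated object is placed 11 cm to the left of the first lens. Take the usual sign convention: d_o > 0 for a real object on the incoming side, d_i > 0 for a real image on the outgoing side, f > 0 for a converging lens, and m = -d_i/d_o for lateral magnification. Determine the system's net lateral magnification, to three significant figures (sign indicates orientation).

0.280

Lens 1: 1/d_i1 = 1/f_1 - 1/d_o1 = 1/4.5 - 1/11 = 0.13131 cm^-1, so d_i1 = 7.615 cm.
m_1 = -(7.615)/11 = -0.6923.
The intermediate image is 7.615 cm to the right of lens 1, so d_o2 = L - d_i1 = 25 - 7.615 = 17.385 cm.
Lens 2: 1/d_i2 = 1/f_2 - 1/d_o2 = 1/5 - 1/(17.385) = 0.14248 cm^-1, so d_i2 = 7.019 cm.
m_2 = -(7.019)/(17.385) = -0.4037.
The system's lateral magnification is m_1 m_2 = (-0.6923)(-0.4037) = 0.2795.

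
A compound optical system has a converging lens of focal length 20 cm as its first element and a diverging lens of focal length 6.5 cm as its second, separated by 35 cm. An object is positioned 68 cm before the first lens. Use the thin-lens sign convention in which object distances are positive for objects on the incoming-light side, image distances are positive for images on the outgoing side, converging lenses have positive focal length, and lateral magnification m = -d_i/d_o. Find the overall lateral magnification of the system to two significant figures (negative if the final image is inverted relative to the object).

Lens 1: 1/d_i1 = 1/f_1 - 1/d_o1 = 1/20 - 1/68 = 0.03529 cm^-1, so d_i1 = 28.333 cm.
m_1 = -(28.333)/68 = -0.4167.
That image sits 6.667 cm in front of the second lens, so d_o2 = 6.667 cm.
Lens 2: 1/d_i2 = 1/f_2 - 1/d_o2 = 1/(-6.5) - 1/(6.667) = -0.30385 cm^-1, so d_i2 = -3.291 cm.
m_2 = -(-3.291)/(6.667) = 0.4937.
Overall magnification: m = m_1 m_2 = -0.2057.

-0.21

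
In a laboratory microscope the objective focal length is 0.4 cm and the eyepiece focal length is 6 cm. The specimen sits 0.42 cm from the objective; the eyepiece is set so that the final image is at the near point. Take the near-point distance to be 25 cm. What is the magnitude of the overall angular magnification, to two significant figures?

100

Objective: 1/d_i = 1/f_obj - 1/d_o = 1/0.4 - 1/0.42 = 0.11905 cm^-1, so d_i = 8.400 cm.
m_obj = -d_i/d_o = -8.400/0.42 = -20.000.
Eyepiece angular magnification (image at near point): M_eye = 1 + D/f_e = 1 + 25/6 = 5.167.
Overall M = m_obj x M_eye = (-20.000)(5.167) = -103.33.
|M| = 103.33.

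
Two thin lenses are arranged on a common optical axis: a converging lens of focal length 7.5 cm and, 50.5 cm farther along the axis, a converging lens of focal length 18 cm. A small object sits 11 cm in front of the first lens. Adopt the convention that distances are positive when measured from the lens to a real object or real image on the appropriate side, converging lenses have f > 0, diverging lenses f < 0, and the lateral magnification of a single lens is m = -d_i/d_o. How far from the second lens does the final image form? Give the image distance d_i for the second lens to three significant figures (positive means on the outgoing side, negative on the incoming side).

54.3 cm

Lens 1: 1/d_i1 = 1/f_1 - 1/d_o1 = 1/7.5 - 1/11 = 0.04242 cm^-1, so d_i1 = 23.571 cm.
Object distance for lens 2: d_o2 = 50.5 - 23.571 = 26.929 cm.
Lens 2: 1/d_i2 = 1/f_2 - 1/d_o2 = 1/18 - 1/(26.929) = 0.01842 cm^-1, so d_i2 = 54.288 cm.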